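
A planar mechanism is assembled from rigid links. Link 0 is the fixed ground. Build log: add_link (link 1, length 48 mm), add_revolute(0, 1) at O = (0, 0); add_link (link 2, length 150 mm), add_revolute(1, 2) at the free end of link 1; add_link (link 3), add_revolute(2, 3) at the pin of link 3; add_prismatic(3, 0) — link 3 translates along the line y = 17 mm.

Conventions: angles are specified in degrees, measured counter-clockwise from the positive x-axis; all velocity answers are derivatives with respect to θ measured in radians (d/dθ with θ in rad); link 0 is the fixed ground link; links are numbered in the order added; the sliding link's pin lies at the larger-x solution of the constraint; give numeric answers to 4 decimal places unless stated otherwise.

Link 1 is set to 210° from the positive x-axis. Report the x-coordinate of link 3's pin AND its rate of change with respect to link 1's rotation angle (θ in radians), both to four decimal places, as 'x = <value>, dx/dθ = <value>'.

geometry: r = 48 mm, L = 150 mm, e = 17 mm
crank pin P = (r cos θ, r sin θ) = (-41.569219, -24.000000)
h = r sin θ − e = -24.000000 − 17 = -41.000000
x = r cos θ + √(L² − h²) = -41.569219 + 144.287907 = 102.718687
dx/dθ = −r sin θ − h·r cos θ/√(L² − h²) (θ in radians; h = -41.000000) = 12.187936

x = 102.7187, dx/dθ = 12.1879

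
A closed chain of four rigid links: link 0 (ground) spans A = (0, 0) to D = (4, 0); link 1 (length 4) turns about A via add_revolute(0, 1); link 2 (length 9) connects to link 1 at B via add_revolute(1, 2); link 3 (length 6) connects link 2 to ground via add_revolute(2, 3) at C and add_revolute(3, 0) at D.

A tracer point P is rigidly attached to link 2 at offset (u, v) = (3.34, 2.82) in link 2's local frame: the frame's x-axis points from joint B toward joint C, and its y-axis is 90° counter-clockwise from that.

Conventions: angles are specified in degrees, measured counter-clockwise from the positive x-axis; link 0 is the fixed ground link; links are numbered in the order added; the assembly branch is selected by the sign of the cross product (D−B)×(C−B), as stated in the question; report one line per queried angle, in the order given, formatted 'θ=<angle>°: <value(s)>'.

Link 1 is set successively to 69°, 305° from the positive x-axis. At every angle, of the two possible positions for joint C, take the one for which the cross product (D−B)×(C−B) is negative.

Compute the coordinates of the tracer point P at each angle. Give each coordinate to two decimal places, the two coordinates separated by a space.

A=(0,0), D=(4.00,0)
θ=69°: B = A + 4.00·(cos69°, sin69°) = (1.4335, 3.7343)
θ=69°: |BD| = 4.5312
θ=69°: circle(B,9.00) ∩ circle(D,6.00): a=7.2311, h=5.3582
θ=69°:   candidates: C₊=(9.9451,0.8099) cross=24.279; C₋=(1.1134,-5.2600) cross=-24.279
θ=69°:   branch - wants cross < 0 → take C=(1.1134,-5.2600) (cross=-24.279)
θ=69°: ex = (C−B)/|BC| = (-0.0356,-0.9994); ey = (0.9994,-0.0356)
θ=69°: P = B + 3.34·ex + 2.82·ey = (4.1329,0.2961)
θ=305°: B = A + 4.00·(cos305°, sin305°) = (2.2943, -3.2766)
θ=305°: |BD| = 3.6940
θ=305°: circle(B,9.00) ∩ circle(D,6.00): a=7.9380, h=4.2413
θ=305°:   candidates: C₊=(2.1976,5.7229) cross=15.667; C₋=(9.7217,1.8060) cross=-15.667
θ=305°:   branch - wants cross < 0 → take C=(9.7217,1.8060) (cross=-15.667)
θ=305°: ex = (C−B)/|BC| = (0.8253,0.5647); ey = (-0.5647,0.8253)
θ=305°: P = B + 3.34·ex + 2.82·ey = (3.4581,0.9369)

θ=69°: 4.13 0.30
θ=305°: 3.46 0.94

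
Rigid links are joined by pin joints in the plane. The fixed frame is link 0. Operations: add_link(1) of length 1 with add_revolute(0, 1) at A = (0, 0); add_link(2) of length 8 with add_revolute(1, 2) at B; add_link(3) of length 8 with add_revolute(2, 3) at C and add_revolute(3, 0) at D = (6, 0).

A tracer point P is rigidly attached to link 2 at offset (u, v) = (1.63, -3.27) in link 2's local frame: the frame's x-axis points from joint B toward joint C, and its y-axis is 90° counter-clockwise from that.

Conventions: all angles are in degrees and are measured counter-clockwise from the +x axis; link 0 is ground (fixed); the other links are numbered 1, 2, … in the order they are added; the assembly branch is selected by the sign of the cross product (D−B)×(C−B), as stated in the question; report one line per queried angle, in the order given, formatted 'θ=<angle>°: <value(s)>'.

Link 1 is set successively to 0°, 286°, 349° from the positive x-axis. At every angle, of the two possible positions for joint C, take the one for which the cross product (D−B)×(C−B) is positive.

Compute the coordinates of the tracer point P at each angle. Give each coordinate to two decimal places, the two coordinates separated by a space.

A=(0,0), D=(6.00,0)
θ=0°: B = A + 1.00·(cos0°, sin0°) = (1.0000, 0.0000)
θ=0°: |BD| = 5.0000
θ=0°: circle(B,8.00) ∩ circle(D,8.00): a=2.5000, h=7.5993
θ=0°:   candidates: C₊=(3.5000,7.5993) cross=37.997; C₋=(3.5000,-7.5993) cross=-37.997
θ=0°:   branch + wants cross > 0 → take C=(3.5000,7.5993) (cross=37.997)
θ=0°: ex = (C−B)/|BC| = (0.3125,0.9499); ey = (-0.9499,0.3125)
θ=0°: P = B + 1.63·ex + -3.27·ey = (4.6156,0.5265)
θ=286°: B = A + 1.00·(cos286°, sin286°) = (0.2756, -0.9613)
θ=286°: |BD| = 5.8045
θ=286°: circle(B,8.00) ∩ circle(D,8.00): a=2.9023, h=7.4550
θ=286°:   candidates: C₊=(1.9032,6.8714) cross=43.273; C₋=(4.3724,-7.8327) cross=-43.273
θ=286°:   branch + wants cross > 0 → take C=(1.9032,6.8714) (cross=43.273)
θ=286°: ex = (C−B)/|BC| = (0.2034,0.9791); ey = (-0.9791,0.2034)
θ=286°: P = B + 1.63·ex + -3.27·ey = (3.8089,-0.0306)
θ=349°: B = A + 1.00·(cos349°, sin349°) = (0.9816, -0.1908)
θ=349°: |BD| = 5.0220
θ=349°: circle(B,8.00) ∩ circle(D,8.00): a=2.5110, h=7.5957
θ=349°:   candidates: C₊=(3.2022,7.4948) cross=38.146; C₋=(3.7794,-7.6856) cross=-38.146
θ=349°:   branch + wants cross > 0 → take C=(3.2022,7.4948) (cross=38.146)
θ=349°: ex = (C−B)/|BC| = (0.2776,0.9607); ey = (-0.9607,0.2776)
θ=349°: P = B + 1.63·ex + -3.27·ey = (4.5756,0.4675)

θ=0°: 4.62 0.53
θ=286°: 3.81 -0.03
θ=349°: 4.58 0.47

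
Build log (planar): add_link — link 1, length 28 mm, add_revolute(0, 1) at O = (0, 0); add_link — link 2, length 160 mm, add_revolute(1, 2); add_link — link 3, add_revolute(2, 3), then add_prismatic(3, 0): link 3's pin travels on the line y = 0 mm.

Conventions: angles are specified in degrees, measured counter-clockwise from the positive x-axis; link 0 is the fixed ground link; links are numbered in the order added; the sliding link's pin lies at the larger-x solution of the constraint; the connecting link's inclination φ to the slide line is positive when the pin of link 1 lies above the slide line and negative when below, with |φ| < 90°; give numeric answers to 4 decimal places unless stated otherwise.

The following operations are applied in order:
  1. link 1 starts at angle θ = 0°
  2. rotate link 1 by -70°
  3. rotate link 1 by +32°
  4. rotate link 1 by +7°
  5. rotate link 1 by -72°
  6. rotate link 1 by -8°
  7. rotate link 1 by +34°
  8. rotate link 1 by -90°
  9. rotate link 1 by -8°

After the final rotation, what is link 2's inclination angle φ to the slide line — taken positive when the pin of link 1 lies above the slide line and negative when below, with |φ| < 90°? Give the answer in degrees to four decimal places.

geometry: r = 28 mm, L = 160 mm, e = 0 mm; θ starts at 0°
rotate link 1 by -70°: θ ← 0° -70° = -70°
rotate link 1 by +32°: θ ← -70° +32° = -38°
rotate link 1 by +7°: θ ← -38° +7° = -31°
rotate link 1 by -72°: θ ← -31° -72° = -103°
rotate link 1 by -8°: θ ← -103° -8° = -111°
rotate link 1 by +34°: θ ← -111° +34° = -77°
rotate link 1 by -90°: θ ← -77° -90° = -167°
rotate link 1 by -8°: θ ← -167° -8° = -175°
h = r sin θ − e = -2.440361 − 0 = -2.440361
sin φ = h / L = -2.440361 / 160 = -0.01525225
φ = arcsin(-0.01525225) = -0.873924°

-0.8739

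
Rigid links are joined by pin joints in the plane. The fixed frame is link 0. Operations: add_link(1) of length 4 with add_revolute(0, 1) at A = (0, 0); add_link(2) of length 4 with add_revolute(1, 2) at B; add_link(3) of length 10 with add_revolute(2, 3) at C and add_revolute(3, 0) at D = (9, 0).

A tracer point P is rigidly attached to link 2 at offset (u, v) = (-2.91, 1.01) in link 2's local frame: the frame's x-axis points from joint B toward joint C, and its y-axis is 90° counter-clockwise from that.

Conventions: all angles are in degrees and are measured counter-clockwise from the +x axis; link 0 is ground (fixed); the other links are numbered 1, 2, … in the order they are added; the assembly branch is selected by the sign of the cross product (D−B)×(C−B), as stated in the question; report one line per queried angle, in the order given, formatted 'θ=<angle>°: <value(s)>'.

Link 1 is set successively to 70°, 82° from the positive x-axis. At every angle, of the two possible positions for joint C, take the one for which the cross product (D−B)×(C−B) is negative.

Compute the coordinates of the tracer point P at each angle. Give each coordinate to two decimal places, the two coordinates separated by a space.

A=(0,0), D=(9.00,0)
θ=70°: B = A + 4.00·(cos70°, sin70°) = (1.3681, 3.7588)
θ=70°: |BD| = 8.5073
θ=70°: circle(B,4.00) ∩ circle(D,10.00): a=-0.6833, h=3.9412
θ=70°:   candidates: C₊=(2.4965,7.5963) cross=33.529; C₋=(-0.9862,0.5250) cross=-33.529
θ=70°:   branch - wants cross < 0 → take C=(-0.9862,0.5250) (cross=-33.529)
θ=70°: ex = (C−B)/|BC| = (-0.5886,-0.8084); ey = (0.8084,-0.5886)
θ=70°: P = B + -2.91·ex + 1.01·ey = (3.8974,5.5169)
θ=82°: B = A + 4.00·(cos82°, sin82°) = (0.5567, 3.9611)
θ=82°: |BD| = 9.3263
θ=82°: circle(B,4.00) ∩ circle(D,10.00): a=0.1597, h=3.9968
θ=82°:   candidates: C₊=(2.3988,7.5116) cross=37.275; C₋=(-0.9962,0.2748) cross=-37.275
θ=82°:   branch - wants cross < 0 → take C=(-0.9962,0.2748) (cross=-37.275)
θ=82°: ex = (C−B)/|BC| = (-0.3882,-0.9216); ey = (0.9216,-0.3882)
θ=82°: P = B + -2.91·ex + 1.01·ey = (2.6172,6.2507)

θ=70°: 3.90 5.52
θ=82°: 2.62 6.25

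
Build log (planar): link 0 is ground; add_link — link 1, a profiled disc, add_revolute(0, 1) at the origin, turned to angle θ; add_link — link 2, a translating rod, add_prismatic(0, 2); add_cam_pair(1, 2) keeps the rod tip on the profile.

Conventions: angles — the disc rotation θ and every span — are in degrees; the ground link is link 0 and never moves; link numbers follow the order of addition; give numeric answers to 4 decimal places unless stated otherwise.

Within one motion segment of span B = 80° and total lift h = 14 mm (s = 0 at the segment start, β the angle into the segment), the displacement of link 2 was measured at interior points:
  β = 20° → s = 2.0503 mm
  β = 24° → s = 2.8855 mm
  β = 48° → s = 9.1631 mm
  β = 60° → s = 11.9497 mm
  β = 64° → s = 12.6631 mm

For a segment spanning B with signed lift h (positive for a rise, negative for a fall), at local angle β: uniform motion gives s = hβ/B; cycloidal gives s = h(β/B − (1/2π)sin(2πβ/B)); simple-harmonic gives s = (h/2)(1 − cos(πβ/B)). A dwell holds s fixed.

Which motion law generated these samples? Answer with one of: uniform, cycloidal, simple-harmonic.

candidates at β/B = r: uniform s = h·r (linear in β); cycloidal s = h·(r − sin(2πr)/(2π)); simple-harmonic s = (h/2)(1 − cos(πr))
β=20°: printed 2.0503 | uniform 3.5000, cycloidal 1.2718, simple-harmonic 2.0503
β=24°: printed 2.8855 | uniform 4.2000, cycloidal 2.0809, simple-harmonic 2.8855
β=48°: printed 9.1631 | uniform 8.4000, cycloidal 9.7097, simple-harmonic 9.1631
β=60°: printed 11.9497 | uniform 10.5000, cycloidal 12.7282, simple-harmonic 11.9497
β=64°: printed 12.6631 | uniform 11.2000, cycloidal 13.3191, simple-harmonic 12.6631
only one law matches every sample → simple-harmonic

simple-harmonic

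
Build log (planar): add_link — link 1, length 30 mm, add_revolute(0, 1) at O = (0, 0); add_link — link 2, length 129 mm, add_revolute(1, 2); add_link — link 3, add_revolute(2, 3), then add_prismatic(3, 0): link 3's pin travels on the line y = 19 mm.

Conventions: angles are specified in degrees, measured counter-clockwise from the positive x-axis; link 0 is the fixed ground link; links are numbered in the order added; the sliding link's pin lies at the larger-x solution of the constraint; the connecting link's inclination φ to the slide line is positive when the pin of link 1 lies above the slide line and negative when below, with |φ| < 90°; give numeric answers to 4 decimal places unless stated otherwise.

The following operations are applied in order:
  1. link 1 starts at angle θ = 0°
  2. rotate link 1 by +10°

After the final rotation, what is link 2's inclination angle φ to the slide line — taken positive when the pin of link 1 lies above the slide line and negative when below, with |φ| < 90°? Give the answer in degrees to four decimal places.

geometry: r = 30 mm, L = 129 mm, e = 19 mm; θ starts at 0°
rotate link 1 by +10°: θ ← 0° +10° = 10°
h = r sin θ − e = 5.209445 − 19 = -13.790555
sin φ = h / L = -13.790555 / 129 = -0.10690352
φ = arcsin(-0.10690352) = -6.136848°

-6.1368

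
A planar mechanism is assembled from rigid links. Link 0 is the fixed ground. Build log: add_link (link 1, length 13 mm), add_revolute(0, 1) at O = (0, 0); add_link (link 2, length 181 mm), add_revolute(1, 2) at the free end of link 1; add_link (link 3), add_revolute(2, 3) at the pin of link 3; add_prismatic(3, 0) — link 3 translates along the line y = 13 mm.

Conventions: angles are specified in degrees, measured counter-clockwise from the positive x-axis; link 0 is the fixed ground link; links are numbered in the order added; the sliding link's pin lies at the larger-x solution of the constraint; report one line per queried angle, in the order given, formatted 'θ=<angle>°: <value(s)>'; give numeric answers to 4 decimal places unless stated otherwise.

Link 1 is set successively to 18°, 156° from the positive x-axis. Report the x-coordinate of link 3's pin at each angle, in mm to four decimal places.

geometry: r = 13 mm, L = 181 mm, e = 13 mm
θ=18°: crank pin P = (r cos θ, r sin θ) = (12.363735, 4.017221)
θ=18°: h = r sin θ − e = 4.017221 − 13 = -8.982779
θ=18°: x = r cos θ + √(L² − h²) = 12.363735 + 180.776961 = 193.140696
θ=156°: crank pin P = (r cos θ, r sin θ) = (-11.876091, 5.287576)
θ=156°: h = r sin θ − e = 5.287576 − 13 = -7.712424
θ=156°: x = r cos θ + √(L² − h²) = -11.876091 + 180.835612 = 168.959521

θ=18°: 193.1407
θ=156°: 168.9595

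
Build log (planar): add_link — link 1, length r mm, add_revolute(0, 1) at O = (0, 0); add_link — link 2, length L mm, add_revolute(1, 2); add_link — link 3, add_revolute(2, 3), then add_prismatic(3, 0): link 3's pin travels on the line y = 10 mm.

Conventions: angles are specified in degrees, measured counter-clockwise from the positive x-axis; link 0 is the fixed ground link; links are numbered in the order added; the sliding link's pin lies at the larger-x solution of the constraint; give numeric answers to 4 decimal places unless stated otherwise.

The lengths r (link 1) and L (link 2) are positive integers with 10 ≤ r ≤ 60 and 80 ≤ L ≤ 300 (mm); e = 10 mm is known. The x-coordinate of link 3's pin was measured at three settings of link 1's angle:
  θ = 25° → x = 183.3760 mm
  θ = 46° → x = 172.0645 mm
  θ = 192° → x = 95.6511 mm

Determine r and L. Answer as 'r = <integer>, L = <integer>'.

constraint per measurement: (x − r cos θ)² + (r sin θ − e)² = L²
subtracting the θ₁ and θ₂ equations cancels the r² and L² terms:
r = (x₁² − x₂²) / (2[(x₁cos θ₁ + e sin θ₁) − (x₂cos θ₂ + e sin θ₂)]) = 46.0000 → r = 46
L² = (x₁ − r cos θ₁)² + (r sin θ₁ − e)² = 20163.9997 → L = 142.0000 → L = 142
check at θ₃=192°: x = 95.6511 (printed 95.6511) ✓

r = 46, L = 142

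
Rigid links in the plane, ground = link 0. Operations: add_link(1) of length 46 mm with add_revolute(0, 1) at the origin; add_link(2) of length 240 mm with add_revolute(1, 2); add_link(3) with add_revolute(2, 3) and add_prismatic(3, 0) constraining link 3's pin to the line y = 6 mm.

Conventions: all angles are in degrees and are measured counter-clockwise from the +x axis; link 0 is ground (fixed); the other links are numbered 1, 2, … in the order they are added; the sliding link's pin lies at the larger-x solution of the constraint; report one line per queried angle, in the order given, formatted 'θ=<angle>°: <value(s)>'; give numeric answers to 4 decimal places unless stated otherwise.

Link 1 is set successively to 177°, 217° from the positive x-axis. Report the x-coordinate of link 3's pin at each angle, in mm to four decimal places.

geometry: r = 46 mm, L = 240 mm, e = 6 mm
θ=177°: crank pin P = (r cos θ, r sin θ) = (-45.936959, 2.407454)
θ=177°: h = r sin θ − e = 2.407454 − 6 = -3.592546
θ=177°: x = r cos θ + √(L² − h²) = -45.936959 + 239.973110 = 194.036152
θ=217°: crank pin P = (r cos θ, r sin θ) = (-36.737233, -27.683491)
θ=217°: h = r sin θ − e = -27.683491 − 6 = -33.683491
θ=217°: x = r cos θ + √(L² − h²) = -36.737233 + 237.624541 = 200.887307

θ=177°: 194.0362
θ=217°: 200.8873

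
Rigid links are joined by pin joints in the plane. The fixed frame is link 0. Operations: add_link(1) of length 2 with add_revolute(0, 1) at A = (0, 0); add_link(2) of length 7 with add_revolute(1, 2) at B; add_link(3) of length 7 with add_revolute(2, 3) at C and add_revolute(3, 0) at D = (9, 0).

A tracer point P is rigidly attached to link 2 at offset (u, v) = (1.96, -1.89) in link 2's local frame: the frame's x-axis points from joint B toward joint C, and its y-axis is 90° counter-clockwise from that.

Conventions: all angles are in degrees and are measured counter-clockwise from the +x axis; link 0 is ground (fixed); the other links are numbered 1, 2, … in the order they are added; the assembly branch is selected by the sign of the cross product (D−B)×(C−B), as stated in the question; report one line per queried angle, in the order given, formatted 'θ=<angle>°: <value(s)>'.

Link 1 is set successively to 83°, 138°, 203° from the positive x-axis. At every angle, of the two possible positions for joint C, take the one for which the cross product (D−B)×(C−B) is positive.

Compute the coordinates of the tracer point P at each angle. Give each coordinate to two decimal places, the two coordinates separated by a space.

A=(0,0), D=(9.00,0)
θ=83°: B = A + 2.00·(cos83°, sin83°) = (0.2437, 1.9851)
θ=83°: |BD| = 8.9785
θ=83°: circle(B,7.00) ∩ circle(D,7.00): a=4.4892, h=5.3709
θ=83°:   candidates: C₊=(5.8094,6.2306) cross=48.223; C₋=(3.4344,-4.2455) cross=-48.223
θ=83°:   branch + wants cross > 0 → take C=(5.8094,6.2306) (cross=48.223)
θ=83°: ex = (C−B)/|BC| = (0.7951,0.6065); ey = (-0.6065,0.7951)
θ=83°: P = B + 1.96·ex + -1.89·ey = (2.9484,1.6711)
θ=138°: B = A + 2.00·(cos138°, sin138°) = (-1.4863, 1.3383)
θ=138°: |BD| = 10.5713
θ=138°: circle(B,7.00) ∩ circle(D,7.00): a=5.2857, h=4.5893
θ=138°:   candidates: C₊=(4.3378,5.2215) cross=48.515; C₋=(3.1759,-3.8832) cross=-48.515
θ=138°:   branch + wants cross > 0 → take C=(4.3378,5.2215) (cross=48.515)
θ=138°: ex = (C−B)/|BC| = (0.8320,0.5547); ey = (-0.5547,0.8320)
θ=138°: P = B + 1.96·ex + -1.89·ey = (1.1929,0.8531)
θ=203°: B = A + 2.00·(cos203°, sin203°) = (-1.8410, -0.7815)
θ=203°: |BD| = 10.8691
θ=203°: circle(B,7.00) ∩ circle(D,7.00): a=5.4346, h=4.4120
θ=203°:   candidates: C₊=(3.2623,4.0098) cross=47.954; C₋=(3.8967,-4.7913) cross=-47.954
θ=203°:   branch + wants cross > 0 → take C=(3.2623,4.0098) (cross=47.954)
θ=203°: ex = (C−B)/|BC| = (0.7290,0.6845); ey = (-0.6845,0.7290)
θ=203°: P = B + 1.96·ex + -1.89·ey = (0.8816,-0.8178)

θ=83°: 2.95 1.67
θ=138°: 1.19 0.85
θ=203°: 0.88 -0.82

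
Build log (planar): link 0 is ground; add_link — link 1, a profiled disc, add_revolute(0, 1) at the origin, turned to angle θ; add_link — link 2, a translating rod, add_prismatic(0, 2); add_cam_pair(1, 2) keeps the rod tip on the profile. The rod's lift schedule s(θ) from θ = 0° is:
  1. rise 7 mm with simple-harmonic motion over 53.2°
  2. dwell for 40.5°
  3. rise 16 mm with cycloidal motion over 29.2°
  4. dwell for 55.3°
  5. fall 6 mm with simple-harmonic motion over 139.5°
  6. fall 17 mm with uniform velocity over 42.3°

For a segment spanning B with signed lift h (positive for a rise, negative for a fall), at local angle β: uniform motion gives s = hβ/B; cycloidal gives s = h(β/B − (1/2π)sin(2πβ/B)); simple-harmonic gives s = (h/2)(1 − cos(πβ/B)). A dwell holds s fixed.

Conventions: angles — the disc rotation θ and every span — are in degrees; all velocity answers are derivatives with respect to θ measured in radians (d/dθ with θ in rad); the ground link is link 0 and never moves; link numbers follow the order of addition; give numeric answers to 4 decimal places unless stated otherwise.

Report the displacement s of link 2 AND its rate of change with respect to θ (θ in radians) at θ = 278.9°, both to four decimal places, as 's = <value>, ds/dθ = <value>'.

seg 1 [0°–53.2°] simple-harmonic, h=7: full span → s += 7 → s = 7.0000
seg 2 [53.2°–93.7°] dwell: s stays 7.0000
seg 3 [93.7°–122.9°] cycloidal, h=16: full span → s += 16 → s = 23.0000
seg 4 [122.9°–178.2°] dwell: s stays 23.0000
seg 5 [178.2°–317.7°] simple-harmonic, h=-6: θ=278.9° here. β=100.7, B=139.5. -6/2·(1 − cos(π·0.7219)) = -4.9258 → s = 18.0742
velocity in seg [178.2°–317.7°] (simple-harmonic), θ in radians: β = 100.7° = 1.7575 rad, B = 139.5° = 2.4347 rad; ds/dθ = (πh/(2B)) sin(πβ/B) = (π·(-6)/(2·2.4347)) sin(π·0.7219) = -2.968133 mm/rad

s = 18.0742, ds/dθ = -2.9681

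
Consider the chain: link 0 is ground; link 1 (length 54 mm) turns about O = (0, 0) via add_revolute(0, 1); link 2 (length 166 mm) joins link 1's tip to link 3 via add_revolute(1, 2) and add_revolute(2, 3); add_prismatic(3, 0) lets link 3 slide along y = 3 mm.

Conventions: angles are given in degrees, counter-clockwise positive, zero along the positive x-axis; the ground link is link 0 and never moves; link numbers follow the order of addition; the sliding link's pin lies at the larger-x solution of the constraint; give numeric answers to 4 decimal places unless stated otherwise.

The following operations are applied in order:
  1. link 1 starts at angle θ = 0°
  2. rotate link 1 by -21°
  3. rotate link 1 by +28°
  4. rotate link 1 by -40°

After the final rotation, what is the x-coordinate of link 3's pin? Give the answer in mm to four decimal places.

geometry: r = 54 mm, L = 166 mm, e = 3 mm; θ starts at 0°
rotate link 1 by -21°: θ ← 0° -21° = -21°
rotate link 1 by +28°: θ ← -21° +28° = 7°
rotate link 1 by -40°: θ ← 7° -40° = -33°
crank pin P = (r cos θ, r sin θ) = (45.288211, -29.410508)
h = r sin θ − e = -29.410508 − 3 = -32.410508
x = r cos θ + √(L² − h²) = 45.288211 + 162.805279 = 208.093490

208.0935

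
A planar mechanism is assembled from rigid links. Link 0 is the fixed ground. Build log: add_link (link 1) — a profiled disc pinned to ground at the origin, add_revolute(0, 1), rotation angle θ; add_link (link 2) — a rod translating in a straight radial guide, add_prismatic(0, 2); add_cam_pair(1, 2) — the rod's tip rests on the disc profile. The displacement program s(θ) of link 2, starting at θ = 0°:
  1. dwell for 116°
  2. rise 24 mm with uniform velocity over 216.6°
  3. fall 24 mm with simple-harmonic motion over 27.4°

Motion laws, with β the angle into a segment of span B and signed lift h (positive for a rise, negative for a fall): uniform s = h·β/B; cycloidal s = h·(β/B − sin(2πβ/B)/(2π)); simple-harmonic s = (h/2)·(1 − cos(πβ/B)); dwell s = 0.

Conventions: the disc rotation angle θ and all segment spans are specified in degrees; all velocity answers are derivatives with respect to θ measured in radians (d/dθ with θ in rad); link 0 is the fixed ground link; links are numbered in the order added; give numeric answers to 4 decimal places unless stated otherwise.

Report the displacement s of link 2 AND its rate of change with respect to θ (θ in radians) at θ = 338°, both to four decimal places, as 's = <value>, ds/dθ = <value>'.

seg 1 [0°–116°] dwell: s stays 0.0000
seg 2 [116°–332.6°] uniform, h=24: full span → s += 24 → s = 24.0000
seg 3 [332.6°–360°] simple-harmonic, h=-24: θ=338° here. β=5.4, B=27.4. -24/2·(1 − cos(π·0.1971)) = -2.2275 → s = 21.7725
velocity in seg [332.6°–360°] (simple-harmonic), θ in radians: β = 5.4° = 0.0942 rad, B = 27.4° = 0.4782 rad; ds/dθ = (πh/(2B)) sin(πβ/B) = (π·(-24)/(2·0.4782)) sin(π·0.1971) = -45.749422 mm/rad

s = 21.7725, ds/dθ = -45.7494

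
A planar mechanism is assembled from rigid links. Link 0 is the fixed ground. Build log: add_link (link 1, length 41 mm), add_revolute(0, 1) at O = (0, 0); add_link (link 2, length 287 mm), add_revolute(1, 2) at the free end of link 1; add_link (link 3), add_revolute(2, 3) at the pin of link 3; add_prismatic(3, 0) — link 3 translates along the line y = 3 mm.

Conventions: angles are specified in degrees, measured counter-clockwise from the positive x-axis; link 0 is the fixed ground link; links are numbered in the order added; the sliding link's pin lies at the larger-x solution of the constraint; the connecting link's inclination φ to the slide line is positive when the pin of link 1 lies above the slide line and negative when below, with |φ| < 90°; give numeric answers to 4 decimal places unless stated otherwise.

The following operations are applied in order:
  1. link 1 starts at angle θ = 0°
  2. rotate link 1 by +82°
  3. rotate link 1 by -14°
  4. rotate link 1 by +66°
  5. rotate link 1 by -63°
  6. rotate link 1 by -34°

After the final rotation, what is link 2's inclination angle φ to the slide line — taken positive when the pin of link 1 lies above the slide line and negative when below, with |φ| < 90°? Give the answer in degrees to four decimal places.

geometry: r = 41 mm, L = 287 mm, e = 3 mm; θ starts at 0°
rotate link 1 by +82°: θ ← 0° +82° = 82°
rotate link 1 by -14°: θ ← 82° -14° = 68°
rotate link 1 by +66°: θ ← 68° +66° = 134°
rotate link 1 by -63°: θ ← 134° -63° = 71°
rotate link 1 by -34°: θ ← 71° -34° = 37°
h = r sin θ − e = 24.674416 − 3 = 21.674416
sin φ = h / L = 21.674416 / 287 = 0.07552061
φ = arcsin(0.07552061) = 4.331136°

4.3311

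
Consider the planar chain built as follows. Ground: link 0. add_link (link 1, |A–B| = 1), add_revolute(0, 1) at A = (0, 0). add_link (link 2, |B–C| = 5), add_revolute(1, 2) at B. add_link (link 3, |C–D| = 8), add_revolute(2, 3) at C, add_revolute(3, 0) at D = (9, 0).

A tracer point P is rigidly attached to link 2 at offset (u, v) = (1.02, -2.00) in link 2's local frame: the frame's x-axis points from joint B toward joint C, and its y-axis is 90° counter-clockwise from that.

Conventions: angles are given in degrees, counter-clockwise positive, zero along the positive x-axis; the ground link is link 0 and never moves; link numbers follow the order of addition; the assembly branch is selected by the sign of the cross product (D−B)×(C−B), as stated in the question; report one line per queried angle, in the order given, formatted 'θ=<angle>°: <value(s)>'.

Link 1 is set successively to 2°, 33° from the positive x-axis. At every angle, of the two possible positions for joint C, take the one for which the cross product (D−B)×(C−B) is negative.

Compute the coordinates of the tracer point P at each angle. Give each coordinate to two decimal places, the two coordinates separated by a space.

A=(0,0), D=(9.00,0)
θ=2°: B = A + 1.00·(cos2°, sin2°) = (0.9994, 0.0349)
θ=2°: |BD| = 8.0007
θ=2°: circle(B,5.00) ∩ circle(D,8.00): a=1.5631, h=4.7494
θ=2°:   candidates: C₊=(2.5831,4.7774) cross=37.999; C₋=(2.5417,-4.7213) cross=-37.999
θ=2°:   branch - wants cross < 0 → take C=(2.5417,-4.7213) (cross=-37.999)
θ=2°: ex = (C−B)/|BC| = (0.3085,-0.9512); ey = (0.9512,0.3085)
θ=2°: P = B + 1.02·ex + -2.00·ey = (-0.5884,-1.5523)
θ=33°: B = A + 1.00·(cos33°, sin33°) = (0.8387, 0.5446)
θ=33°: |BD| = 8.1795
θ=33°: circle(B,5.00) ∩ circle(D,8.00): a=1.7057, h=4.7001
θ=33°:   candidates: C₊=(2.8536,5.1207) cross=38.444; C₋=(2.2277,-4.2586) cross=-38.444
θ=33°:   branch - wants cross < 0 → take C=(2.2277,-4.2586) (cross=-38.444)
θ=33°: ex = (C−B)/|BC| = (0.2778,-0.9606); ey = (0.9606,0.2778)
θ=33°: P = B + 1.02·ex + -2.00·ey = (-0.7993,-0.9908)

θ=2°: -0.59 -1.55
θ=33°: -0.80 -0.99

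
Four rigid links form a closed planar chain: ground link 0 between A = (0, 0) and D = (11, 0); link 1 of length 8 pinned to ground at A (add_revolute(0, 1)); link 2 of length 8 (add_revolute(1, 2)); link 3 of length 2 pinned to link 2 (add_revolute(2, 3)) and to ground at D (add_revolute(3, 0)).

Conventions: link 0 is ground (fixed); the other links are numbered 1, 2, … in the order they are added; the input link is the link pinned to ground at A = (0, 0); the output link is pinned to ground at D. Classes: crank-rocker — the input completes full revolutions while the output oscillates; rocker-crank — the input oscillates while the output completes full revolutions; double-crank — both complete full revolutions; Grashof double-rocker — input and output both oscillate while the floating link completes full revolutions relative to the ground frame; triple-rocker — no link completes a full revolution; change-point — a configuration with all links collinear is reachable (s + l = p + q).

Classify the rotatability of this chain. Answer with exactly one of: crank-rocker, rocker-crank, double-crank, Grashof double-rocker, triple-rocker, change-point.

lengths: ground=11, input=8, coupler=8, output=2
sorted: s=2 (shortest), l=11 (longest), p+q=16
s + l = 13 vs p + q = 16
s + l < p + q (Grashof) with shortest = output link → rocker-crank

rocker-crank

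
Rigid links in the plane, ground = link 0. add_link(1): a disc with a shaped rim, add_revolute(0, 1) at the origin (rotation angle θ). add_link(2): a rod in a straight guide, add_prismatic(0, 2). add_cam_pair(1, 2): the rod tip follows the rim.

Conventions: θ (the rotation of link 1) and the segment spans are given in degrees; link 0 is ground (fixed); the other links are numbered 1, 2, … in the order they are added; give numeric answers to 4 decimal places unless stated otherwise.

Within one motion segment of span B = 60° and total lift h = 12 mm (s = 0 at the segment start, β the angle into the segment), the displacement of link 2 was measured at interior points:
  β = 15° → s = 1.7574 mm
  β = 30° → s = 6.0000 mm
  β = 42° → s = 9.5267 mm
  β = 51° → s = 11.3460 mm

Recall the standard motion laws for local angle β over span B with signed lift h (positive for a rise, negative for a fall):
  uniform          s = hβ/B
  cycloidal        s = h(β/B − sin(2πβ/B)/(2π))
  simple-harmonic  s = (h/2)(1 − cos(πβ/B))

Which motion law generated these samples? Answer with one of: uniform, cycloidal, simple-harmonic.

candidates at β/B = r: uniform s = h·r (linear in β); cycloidal s = h·(r − sin(2πr)/(2π)); simple-harmonic s = (h/2)(1 − cos(πr))
β=15°: printed 1.7574 | uniform 3.0000, cycloidal 1.0901, simple-harmonic 1.7574
β=30°: printed 6.0000 | uniform 6.0000, cycloidal 6.0000, simple-harmonic 6.0000
β=42°: printed 9.5267 | uniform 8.4000, cycloidal 10.2164, simple-harmonic 9.5267
β=51°: printed 11.3460 | uniform 10.2000, cycloidal 11.7451, simple-harmonic 11.3460
only one law matches every sample → simple-harmonic

simple-harmonic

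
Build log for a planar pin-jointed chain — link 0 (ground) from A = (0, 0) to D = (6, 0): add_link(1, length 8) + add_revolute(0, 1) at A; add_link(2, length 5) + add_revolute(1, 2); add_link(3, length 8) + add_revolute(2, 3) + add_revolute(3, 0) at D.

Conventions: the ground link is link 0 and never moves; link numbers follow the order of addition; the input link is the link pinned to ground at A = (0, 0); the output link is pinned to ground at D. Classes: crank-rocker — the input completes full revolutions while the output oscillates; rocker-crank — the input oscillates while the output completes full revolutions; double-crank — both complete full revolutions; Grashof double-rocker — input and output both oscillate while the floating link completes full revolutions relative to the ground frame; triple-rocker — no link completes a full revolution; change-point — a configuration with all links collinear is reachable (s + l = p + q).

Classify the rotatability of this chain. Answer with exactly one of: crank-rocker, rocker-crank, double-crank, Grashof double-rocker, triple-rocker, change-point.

lengths: ground=6, input=8, coupler=5, output=8
sorted: s=5 (shortest), l=8 (longest), p+q=14
s + l = 13 vs p + q = 14
s + l < p + q (Grashof) with shortest = coupler link → Grashof double-rocker

Grashof double-rocker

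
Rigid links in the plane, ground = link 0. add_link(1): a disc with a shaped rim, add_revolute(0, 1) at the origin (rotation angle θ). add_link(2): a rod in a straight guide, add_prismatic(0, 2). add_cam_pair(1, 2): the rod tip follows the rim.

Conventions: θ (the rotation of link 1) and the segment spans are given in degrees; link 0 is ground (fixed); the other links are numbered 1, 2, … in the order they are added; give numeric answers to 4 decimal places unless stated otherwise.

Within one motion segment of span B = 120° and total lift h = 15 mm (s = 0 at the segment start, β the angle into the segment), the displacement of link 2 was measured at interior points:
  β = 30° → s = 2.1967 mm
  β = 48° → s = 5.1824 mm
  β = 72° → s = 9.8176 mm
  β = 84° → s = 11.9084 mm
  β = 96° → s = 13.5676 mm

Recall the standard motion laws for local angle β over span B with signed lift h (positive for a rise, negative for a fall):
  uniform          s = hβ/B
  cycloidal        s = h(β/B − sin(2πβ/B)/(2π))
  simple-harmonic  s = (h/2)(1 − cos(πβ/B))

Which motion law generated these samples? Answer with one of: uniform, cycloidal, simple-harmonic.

candidates at β/B = r: uniform s = h·r (linear in β); cycloidal s = h·(r − sin(2πr)/(2π)); simple-harmonic s = (h/2)(1 − cos(πr))
β=30°: printed 2.1967 | uniform 3.7500, cycloidal 1.3627, simple-harmonic 2.1967
β=48°: printed 5.1824 | uniform 6.0000, cycloidal 4.5968, simple-harmonic 5.1824
β=72°: printed 9.8176 | uniform 9.0000, cycloidal 10.4032, simple-harmonic 9.8176
β=84°: printed 11.9084 | uniform 10.5000, cycloidal 12.7705, simple-harmonic 11.9084
β=96°: printed 13.5676 | uniform 12.0000, cycloidal 14.2705, simple-harmonic 13.5676
only one law matches every sample → simple-harmonic

simple-harmonic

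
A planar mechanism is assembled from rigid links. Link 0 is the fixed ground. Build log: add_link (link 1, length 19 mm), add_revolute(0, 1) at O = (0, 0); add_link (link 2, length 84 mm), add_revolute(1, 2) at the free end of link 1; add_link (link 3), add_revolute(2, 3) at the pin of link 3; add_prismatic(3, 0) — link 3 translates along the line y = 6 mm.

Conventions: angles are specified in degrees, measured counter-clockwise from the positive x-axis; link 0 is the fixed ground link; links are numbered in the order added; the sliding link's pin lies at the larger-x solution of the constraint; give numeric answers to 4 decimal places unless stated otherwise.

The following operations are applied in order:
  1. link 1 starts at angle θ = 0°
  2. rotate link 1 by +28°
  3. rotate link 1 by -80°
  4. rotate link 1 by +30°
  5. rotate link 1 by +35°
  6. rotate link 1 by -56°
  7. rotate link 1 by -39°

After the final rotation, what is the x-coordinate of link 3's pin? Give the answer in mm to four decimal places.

geometry: r = 19 mm, L = 84 mm, e = 6 mm; θ starts at 0°
rotate link 1 by +28°: θ ← 0° +28° = 28°
rotate link 1 by -80°: θ ← 28° -80° = -52°
rotate link 1 by +30°: θ ← -52° +30° = -22°
rotate link 1 by +35°: θ ← -22° +35° = 13°
rotate link 1 by -56°: θ ← 13° -56° = -43°
rotate link 1 by -39°: θ ← -43° -39° = -82°
crank pin P = (r cos θ, r sin θ) = (2.644289, -18.815093)
h = r sin θ − e = -18.815093 − 6 = -24.815093
x = r cos θ + √(L² − h²) = 2.644289 + 80.250926 = 82.895215

82.8952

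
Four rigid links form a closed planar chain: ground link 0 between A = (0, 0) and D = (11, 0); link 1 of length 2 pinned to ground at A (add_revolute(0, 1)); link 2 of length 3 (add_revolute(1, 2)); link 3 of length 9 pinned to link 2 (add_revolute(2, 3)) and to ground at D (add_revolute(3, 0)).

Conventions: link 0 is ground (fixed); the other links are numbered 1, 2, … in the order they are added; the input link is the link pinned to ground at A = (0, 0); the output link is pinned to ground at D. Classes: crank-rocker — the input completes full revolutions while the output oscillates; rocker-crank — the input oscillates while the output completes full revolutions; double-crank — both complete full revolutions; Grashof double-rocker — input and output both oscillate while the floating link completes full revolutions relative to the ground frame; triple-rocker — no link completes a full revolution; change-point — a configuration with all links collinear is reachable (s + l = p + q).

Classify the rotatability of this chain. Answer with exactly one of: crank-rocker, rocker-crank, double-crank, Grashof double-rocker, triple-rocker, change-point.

lengths: ground=11, input=2, coupler=3, output=9
sorted: s=2 (shortest), l=11 (longest), p+q=12
s + l = 13 vs p + q = 12
s + l > p + q → non-Grashof → no link fully rotates → triple-rocker

triple-rocker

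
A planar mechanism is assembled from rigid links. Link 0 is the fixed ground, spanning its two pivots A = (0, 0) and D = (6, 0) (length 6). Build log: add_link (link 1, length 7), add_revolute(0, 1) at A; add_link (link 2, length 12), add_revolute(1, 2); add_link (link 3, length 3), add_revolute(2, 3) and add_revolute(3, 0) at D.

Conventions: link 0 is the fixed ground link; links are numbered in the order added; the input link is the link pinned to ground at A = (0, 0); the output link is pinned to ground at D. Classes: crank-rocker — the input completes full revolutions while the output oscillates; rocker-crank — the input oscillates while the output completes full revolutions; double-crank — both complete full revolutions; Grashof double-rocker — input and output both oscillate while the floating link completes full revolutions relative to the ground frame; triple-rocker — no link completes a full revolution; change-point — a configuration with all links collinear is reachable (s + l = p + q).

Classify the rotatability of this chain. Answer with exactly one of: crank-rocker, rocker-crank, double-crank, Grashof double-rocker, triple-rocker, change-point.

lengths: ground=6, input=7, coupler=12, output=3
sorted: s=3 (shortest), l=12 (longest), p+q=13
s + l = 15 vs p + q = 13
s + l > p + q → non-Grashof → no link fully rotates → triple-rocker

triple-rocker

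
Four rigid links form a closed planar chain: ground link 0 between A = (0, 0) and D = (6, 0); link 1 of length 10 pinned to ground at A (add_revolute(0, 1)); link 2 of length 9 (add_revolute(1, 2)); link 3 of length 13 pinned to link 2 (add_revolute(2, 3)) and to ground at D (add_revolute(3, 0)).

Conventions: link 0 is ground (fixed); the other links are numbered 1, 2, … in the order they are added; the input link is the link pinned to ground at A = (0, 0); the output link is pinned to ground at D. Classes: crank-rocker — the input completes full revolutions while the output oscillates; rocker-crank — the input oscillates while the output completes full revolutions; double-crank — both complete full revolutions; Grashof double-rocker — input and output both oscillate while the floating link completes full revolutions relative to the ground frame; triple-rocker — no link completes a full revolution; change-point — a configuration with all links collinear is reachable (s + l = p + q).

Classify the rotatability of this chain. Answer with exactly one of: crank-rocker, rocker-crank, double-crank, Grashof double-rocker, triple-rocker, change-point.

lengths: ground=6, input=10, coupler=9, output=13
sorted: s=6 (shortest), l=13 (longest), p+q=19
s + l = 19 vs p + q = 19
s + l = p + q → change-point (collinear configuration reachable)

change-point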